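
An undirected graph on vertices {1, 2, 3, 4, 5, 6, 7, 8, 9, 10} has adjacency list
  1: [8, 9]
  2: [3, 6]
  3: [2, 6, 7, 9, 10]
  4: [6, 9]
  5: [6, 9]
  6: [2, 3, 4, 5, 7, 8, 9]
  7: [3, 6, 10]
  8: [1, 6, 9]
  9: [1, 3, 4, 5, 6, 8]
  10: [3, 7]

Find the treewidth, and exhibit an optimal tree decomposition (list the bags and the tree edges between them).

Treewidth 2.
Bags: B1 = {6, 8, 9}  B2 = {4, 6, 9}  B3 = {3, 6, 9}  B4 = {2, 3, 6}  B5 = {3, 6, 7}  B6 = {3, 7, 10}  B7 = {5, 6, 9}  B8 = {1, 8, 9}
Tree: B1–B2, B1–B3, B3–B4, B3–B5, B5–B6, B1–B7, B1–B8

Each bag holds 3 vertices, so the decomposition has width 2, which upper-bounds the treewidth. On the other hand G contains the 3-clique {1, 8, 9}. A clique must lie in a single bag of any decomposition, so no decomposition can have width below 2. The upper and lower bounds meet at 2, so that is the treewidth.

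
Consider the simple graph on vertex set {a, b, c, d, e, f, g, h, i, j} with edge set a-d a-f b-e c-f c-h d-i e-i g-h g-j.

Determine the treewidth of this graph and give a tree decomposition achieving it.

Treewidth 1.
One such decomposition:
Bags: B1 = {b, e}  B2 = {e, i}  B3 = {d, i}  B4 = {a, d}  B5 = {a, f}  B6 = {c, f}  B7 = {c, h}  B8 = {g, h}  B9 = {g, j}
Tree: B1–B2, B2–B3, B3–B4, B4–B5, B5–B6, B6–B7, B7–B8, B8–B9

Every bag has size at most 2, so the width is 2 − 1 = 1 and tw(G) ≤ 1. Since G has at least one edge (e.g. b–e), it is not an edgeless graph, so tw(G) ≥ 1. Hence tw(G) = 1 exactly.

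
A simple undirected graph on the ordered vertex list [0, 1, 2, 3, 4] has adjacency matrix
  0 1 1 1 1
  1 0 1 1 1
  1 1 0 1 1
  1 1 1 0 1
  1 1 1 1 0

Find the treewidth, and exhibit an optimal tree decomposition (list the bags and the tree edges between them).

A single bag containing all 5 vertices is trivially a valid decomposition of width 4. Conversely, {0, 1, 2, 3, 4} is a clique of size 5, and the vertices of any clique must share a bag in every tree decomposition; so some bag has ≥ 5 vertices and tw(G) ≥ 4. The upper and lower bounds meet at 4, so that is the treewidth.

Treewidth 4.
Bags: B1 = {0, 1, 2, 3, 4}
Tree: (single bag)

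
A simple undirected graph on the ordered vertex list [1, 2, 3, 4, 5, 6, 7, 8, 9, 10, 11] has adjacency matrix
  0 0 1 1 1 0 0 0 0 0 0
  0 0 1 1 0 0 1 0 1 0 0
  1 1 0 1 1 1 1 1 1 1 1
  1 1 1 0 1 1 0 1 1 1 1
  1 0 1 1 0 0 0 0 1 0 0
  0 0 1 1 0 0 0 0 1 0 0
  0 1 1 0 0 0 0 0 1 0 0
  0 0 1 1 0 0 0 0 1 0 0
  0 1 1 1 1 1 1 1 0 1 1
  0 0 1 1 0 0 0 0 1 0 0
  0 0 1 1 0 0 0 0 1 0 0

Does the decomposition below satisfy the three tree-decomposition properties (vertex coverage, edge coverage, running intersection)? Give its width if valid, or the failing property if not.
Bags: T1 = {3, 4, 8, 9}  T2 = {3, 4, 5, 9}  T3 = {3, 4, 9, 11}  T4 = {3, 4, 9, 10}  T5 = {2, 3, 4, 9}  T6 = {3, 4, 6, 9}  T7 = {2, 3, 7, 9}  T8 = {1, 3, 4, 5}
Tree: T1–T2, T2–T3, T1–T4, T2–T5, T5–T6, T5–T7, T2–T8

Yes; width 3.

Checking the three conditions: (i) the bags cover all of {1, 2, 3, 4, 5, 6, 7, 8, 9, 10, 11}; (ii) for each edge, some bag contains both endpoints; (iii) the bags containing any fixed vertex form a subtree. All hold, so the decomposition is valid with width 4 − 1 = 3.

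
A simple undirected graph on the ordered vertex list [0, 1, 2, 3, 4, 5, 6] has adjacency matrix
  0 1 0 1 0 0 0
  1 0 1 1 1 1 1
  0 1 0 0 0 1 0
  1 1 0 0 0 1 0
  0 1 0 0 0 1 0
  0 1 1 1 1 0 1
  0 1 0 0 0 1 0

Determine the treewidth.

2

A width-2 tree decomposition is:
Bags: B1 = {0, 1, 3}  B2 = {1, 3, 5}  B3 = {1, 4, 5}  B4 = {1, 5, 6}  B5 = {1, 2, 5}
Tree: B1–B2, B2–B3, B2–B4, B3–B5
Every bag has size at most 3, so the width is 3 − 1 = 2 and tw(G) ≤ 2. For the lower bound, the 3 vertices {0, 1, 3} are pairwise adjacent, and any tree decomposition puts a clique entirely inside one bag — forcing width ≥ 2. Hence tw(G) = 2 exactly.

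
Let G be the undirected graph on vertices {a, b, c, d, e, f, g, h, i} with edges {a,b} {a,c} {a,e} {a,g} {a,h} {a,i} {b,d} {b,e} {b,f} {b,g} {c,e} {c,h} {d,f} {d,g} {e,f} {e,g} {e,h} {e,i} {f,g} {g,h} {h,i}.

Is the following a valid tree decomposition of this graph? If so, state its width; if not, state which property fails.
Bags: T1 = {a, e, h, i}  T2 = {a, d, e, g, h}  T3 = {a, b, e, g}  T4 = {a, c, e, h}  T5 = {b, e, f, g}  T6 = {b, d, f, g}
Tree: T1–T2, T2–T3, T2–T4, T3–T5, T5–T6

A tree decomposition must satisfy three properties: every vertex lies in some bag; for every edge, both endpoints lie together in some bag; and for every vertex, the bags containing it form a connected subtree. Here bags containing vertex d are not connected in the tree, so the decomposition is invalid.

No — bags containing vertex d are not connected in the tree.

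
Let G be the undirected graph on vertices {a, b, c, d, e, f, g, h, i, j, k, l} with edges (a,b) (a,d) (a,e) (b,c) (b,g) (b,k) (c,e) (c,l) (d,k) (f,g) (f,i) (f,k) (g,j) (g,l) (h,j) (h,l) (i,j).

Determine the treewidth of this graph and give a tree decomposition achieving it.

Every bag has size at most 4, so the width is 4 − 1 = 3 and tw(G) ≤ 3. For the lower bound: the 4 vertex sets {h,i,j}, {l}, {g}, {b,c,f,k} are disjoint, each induces a connected subgraph, and every pair is joined by at least one edge of G. Contracting each set to a single vertex therefore yields K_{4} as a minor, and since treewidth is minor-monotone, tw(G) ≥ tw(K_{4}) = 3. Therefore the treewidth is 3.

Treewidth 3.
Bags: B1 = {h, i, j, l}  B2 = {g, i, j, l}  B3 = {f, g, i, l}  B4 = {c, f, g, l}  B5 = {b, c, f, g}  B6 = {b, c, f, k}  B7 = {b, c, e, k}  B8 = {a, b, e, k}  B9 = {a, d, e, k}
Tree: B1–B2, B2–B3, B3–B4, B4–B5, B5–B6, B6–B7, B7–B8, B8–B9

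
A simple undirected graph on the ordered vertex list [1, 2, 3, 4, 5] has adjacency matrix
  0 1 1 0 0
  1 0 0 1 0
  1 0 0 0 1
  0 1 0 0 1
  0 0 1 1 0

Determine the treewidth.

2

A width-2 tree decomposition is:
Bags: B1 = {3, 4, 5}  B2 = {2, 3, 4}  B3 = {1, 2, 3}
Tree: B1–B2, B2–B3
Every bag has size at most 3, so the width is 3 − 1 = 2 and tw(G) ≤ 2. Since 3–5–4–2–1–3 is a cycle in G, G is not acyclic. Forests are exactly the graphs of treewidth ≤ 1, so tw(G) ≥ 2. Therefore the treewidth is 2.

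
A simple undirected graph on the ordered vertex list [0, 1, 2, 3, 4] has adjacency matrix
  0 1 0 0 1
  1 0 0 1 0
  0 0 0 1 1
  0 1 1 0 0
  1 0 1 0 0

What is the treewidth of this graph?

A width-2 tree decomposition is:
Bags: B1 = {1, 2, 3}  B2 = {0, 1, 2}  B3 = {0, 2, 4}
Tree: B1–B2, B2–B3
Every bag has size at most 3, so the width is 3 − 1 = 2 and tw(G) ≤ 2. For the lower bound, G contains the cycle 2–3–1–0–4–2, so G is not a forest; only forests have treewidth ≤ 1, hence tw(G) ≥ 2. Therefore the treewidth is 2.

2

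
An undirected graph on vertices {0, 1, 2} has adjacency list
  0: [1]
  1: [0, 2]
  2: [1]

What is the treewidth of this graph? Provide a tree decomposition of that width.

The largest bag has 2 vertices, giving width 1; this decomposition certifies tw(G) ≤ 1. Since G has at least one edge (e.g. 1–0), it is not an edgeless graph, so tw(G) ≥ 1. Therefore the treewidth is 1.

Treewidth 1.
One optimal decomposition is:
Bags: B1 = {0, 1}  B2 = {1, 2}
Tree: B1–B2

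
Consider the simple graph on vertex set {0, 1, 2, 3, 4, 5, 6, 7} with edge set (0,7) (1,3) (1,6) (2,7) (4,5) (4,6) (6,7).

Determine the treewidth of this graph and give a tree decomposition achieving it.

Treewidth 1.
One optimal decomposition is:
Bags: B1 = {1, 6}  B2 = {6, 7}  B3 = {2, 7}  B4 = {1, 3}  B5 = {4, 6}  B6 = {4, 5}  B7 = {0, 7}
Tree: B1–B2, B2–B3, B1–B4, B2–B5, B5–B6, B3–B7

The largest bag has 2 vertices, giving width 1; this decomposition certifies tw(G) ≤ 1. Any graph with an edge has treewidth ≥ 1, and G has the edge 1–6. Combining the bounds, tw(G) = 1.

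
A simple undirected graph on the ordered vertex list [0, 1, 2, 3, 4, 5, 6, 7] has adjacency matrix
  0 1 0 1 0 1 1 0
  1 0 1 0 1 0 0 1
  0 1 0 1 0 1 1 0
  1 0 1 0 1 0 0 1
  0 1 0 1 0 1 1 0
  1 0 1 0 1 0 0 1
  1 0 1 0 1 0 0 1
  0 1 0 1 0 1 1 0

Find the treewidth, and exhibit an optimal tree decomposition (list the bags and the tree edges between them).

Treewidth 4.
One such decomposition:
Bags: B1 = {0, 2, 4, 5, 7}  B2 = {0, 1, 2, 4, 7}  B3 = {0, 2, 3, 4, 7}  B4 = {0, 2, 4, 6, 7}
Tree: B1–B2, B2–B3, B3–B4

The largest bag has 5 vertices, giving width 4; this decomposition certifies tw(G) ≤ 4. For the lower bound: the 5 vertex sets {2,5}, {1,4}, {0,3}, {7}, {6} are disjoint, each induces a connected subgraph, and every pair is joined by at least one edge of G. Contracting each set to a single vertex therefore yields K_{5} as a minor, and since treewidth is minor-monotone, tw(G) ≥ tw(K_{5}) = 4. The upper and lower bounds meet at 4, so that is the treewidth.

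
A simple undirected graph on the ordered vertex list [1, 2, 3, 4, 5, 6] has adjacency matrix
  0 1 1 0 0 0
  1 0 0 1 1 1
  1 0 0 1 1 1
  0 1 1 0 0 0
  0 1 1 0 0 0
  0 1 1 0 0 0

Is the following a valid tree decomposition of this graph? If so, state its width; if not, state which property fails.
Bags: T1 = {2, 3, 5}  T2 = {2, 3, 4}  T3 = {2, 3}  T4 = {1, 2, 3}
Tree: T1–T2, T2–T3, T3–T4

No — vertex 6 appears in no bag.

A tree decomposition must satisfy three properties: every vertex lies in some bag; for every edge, both endpoints lie together in some bag; and for every vertex, the bags containing it form a connected subtree. Here vertex 6 appears in no bag, so the decomposition is invalid.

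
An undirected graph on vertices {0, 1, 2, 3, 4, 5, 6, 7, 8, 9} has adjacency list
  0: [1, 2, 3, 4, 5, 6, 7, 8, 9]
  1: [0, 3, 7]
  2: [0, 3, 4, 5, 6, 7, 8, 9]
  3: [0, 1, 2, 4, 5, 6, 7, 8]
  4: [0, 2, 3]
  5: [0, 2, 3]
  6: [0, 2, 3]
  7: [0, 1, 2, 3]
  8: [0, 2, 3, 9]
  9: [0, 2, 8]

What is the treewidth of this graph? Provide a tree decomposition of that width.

The largest bag has 4 vertices, giving width 3; this decomposition certifies tw(G) ≤ 3. For the lower bound, the 4 vertices {0, 1, 3, 7} are pairwise adjacent, and any tree decomposition puts a clique entirely inside one bag — forcing width ≥ 3. Combining the bounds, tw(G) = 3.

Treewidth 3.
Bags: B1 = {0, 2, 3, 7}  B2 = {0, 2, 3, 5}  B3 = {0, 2, 3, 4}  B4 = {0, 2, 3, 6}  B5 = {0, 2, 3, 8}  B6 = {0, 2, 8, 9}  B7 = {0, 1, 3, 7}
Tree: B1–B2, B1–B3, B1–B4, B1–B5, B5–B6, B1–B7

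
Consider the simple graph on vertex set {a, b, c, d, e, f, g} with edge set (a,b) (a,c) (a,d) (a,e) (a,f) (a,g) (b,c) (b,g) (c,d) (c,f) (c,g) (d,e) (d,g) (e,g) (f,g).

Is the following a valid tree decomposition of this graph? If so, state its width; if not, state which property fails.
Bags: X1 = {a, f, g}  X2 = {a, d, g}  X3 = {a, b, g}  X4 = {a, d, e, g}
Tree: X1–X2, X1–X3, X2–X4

No — vertex c appears in no bag.

A tree decomposition must satisfy three properties: every vertex lies in some bag; for every edge, both endpoints lie together in some bag; and for every vertex, the bags containing it form a connected subtree. Here vertex c appears in no bag, so the decomposition is invalid.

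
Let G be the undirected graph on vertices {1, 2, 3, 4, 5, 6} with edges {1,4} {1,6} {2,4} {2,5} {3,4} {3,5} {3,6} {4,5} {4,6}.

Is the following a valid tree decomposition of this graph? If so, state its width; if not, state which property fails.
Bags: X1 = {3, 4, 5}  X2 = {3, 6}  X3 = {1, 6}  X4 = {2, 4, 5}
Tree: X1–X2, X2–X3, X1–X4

No — edge (4,6) lies in no bag.

A tree decomposition must satisfy three properties: every vertex lies in some bag; for every edge, both endpoints lie together in some bag; and for every vertex, the bags containing it form a connected subtree. Here edge (4,6) lies in no bag, so the decomposition is invalid.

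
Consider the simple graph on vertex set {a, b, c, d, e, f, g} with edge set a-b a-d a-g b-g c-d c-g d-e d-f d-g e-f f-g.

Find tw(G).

A width-2 tree decomposition is:
Bags: B1 = {a, d, g}  B2 = {d, f, g}  B3 = {d, e, f}  B4 = {a, b, g}  B5 = {c, d, g}
Tree: B1–B2, B2–B3, B1–B4, B2–B5
Every bag has size at most 3, so the width is 3 − 1 = 2 and tw(G) ≤ 2. On the other hand G contains the 3-clique {d, f, g}. A clique must lie in a single bag of any decomposition, so no decomposition can have width below 2. Combining the bounds, tw(G) = 2.

2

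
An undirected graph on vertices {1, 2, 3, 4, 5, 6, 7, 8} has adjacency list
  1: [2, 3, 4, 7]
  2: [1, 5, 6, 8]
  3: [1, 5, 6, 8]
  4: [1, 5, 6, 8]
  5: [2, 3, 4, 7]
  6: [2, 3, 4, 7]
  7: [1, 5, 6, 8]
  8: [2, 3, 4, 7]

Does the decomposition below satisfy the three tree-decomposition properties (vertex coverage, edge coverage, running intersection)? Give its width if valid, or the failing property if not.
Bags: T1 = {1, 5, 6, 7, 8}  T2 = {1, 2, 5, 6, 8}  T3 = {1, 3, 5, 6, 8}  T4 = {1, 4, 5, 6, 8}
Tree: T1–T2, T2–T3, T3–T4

Yes; width 4.

Vertex coverage: the bags together contain {1, 2, 3, 4, 5, 6, 7, 8}, the full vertex set. Edge coverage: each edge of G has both endpoints in at least one bag. Running intersection: for every vertex, the bags containing it form a connected subtree. All three properties hold, so this is a valid tree decomposition of width max|bag| − 1 = 4, and hence tw(G) ≤ 4.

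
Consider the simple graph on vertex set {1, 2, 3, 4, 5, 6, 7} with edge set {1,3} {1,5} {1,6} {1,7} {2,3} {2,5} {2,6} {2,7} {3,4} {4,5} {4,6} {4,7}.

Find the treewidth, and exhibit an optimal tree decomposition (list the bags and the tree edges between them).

Each bag holds 4 vertices, so the decomposition has width 3, which upper-bounds the treewidth. For the lower bound: the 4 vertex sets {2,3}, {1,6}, {4}, {5} are disjoint, each induces a connected subgraph, and every pair is joined by at least one edge of G. Contracting each set to a single vertex therefore yields K_{4} as a minor, and since treewidth is minor-monotone, tw(G) ≥ tw(K_{4}) = 3. The upper and lower bounds meet at 3, so that is the treewidth.

Treewidth 3.
One optimal decomposition is:
Bags: B1 = {1, 2, 3, 4}  B2 = {1, 2, 4, 6}  B3 = {1, 2, 4, 5}  B4 = {1, 2, 4, 7}
Tree: B1–B2, B2–B3, B3–B4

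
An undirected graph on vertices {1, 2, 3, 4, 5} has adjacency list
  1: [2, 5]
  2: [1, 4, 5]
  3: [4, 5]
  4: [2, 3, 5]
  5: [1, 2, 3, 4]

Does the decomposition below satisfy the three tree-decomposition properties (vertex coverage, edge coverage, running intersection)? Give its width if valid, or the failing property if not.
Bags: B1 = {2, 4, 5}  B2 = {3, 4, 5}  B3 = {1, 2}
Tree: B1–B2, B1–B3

No — edge (5,1) lies in no bag.

A tree decomposition must satisfy three properties: every vertex lies in some bag; for every edge, both endpoints lie together in some bag; and for every vertex, the bags containing it form a connected subtree. Here edge (5,1) lies in no bag, so the decomposition is invalid.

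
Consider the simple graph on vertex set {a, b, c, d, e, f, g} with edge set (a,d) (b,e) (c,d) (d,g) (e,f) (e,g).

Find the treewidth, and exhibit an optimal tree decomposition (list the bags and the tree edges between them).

Each bag holds 2 vertices, so the decomposition has width 1, which upper-bounds the treewidth. Since G has at least one edge (e.g. d–a), it is not an edgeless graph, so tw(G) ≥ 1. Hence tw(G) = 1 exactly.

Treewidth 1.
One optimal decomposition is:
Bags: B1 = {a, d}  B2 = {d, g}  B3 = {e, g}  B4 = {e, f}  B5 = {c, d}  B6 = {b, e}
Tree: B1–B2, B2–B3, B3–B4, B2–B5, B3–B6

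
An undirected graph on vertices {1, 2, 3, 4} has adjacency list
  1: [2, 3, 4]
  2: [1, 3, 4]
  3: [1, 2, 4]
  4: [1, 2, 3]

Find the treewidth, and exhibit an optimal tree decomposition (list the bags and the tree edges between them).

With just one bag of size 4, the width is 4 − 1 = 3, so tw(G) ≤ 3. On the other hand G contains the 4-clique {1, 2, 3, 4}. A clique must lie in a single bag of any decomposition, so no decomposition can have width below 3. The upper and lower bounds meet at 3, so that is the treewidth.

Treewidth 3.
Bags: B1 = {1, 2, 3, 4}
Tree: (single bag)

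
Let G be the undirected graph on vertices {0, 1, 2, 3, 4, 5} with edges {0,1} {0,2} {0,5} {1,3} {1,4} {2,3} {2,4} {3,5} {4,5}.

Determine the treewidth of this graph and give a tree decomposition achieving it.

Treewidth 3.
One such decomposition:
Bags: B1 = {0, 1, 3, 4}  B2 = {0, 3, 4, 5}  B3 = {0, 2, 3, 4}
Tree: B1–B2, B2–B3

The largest bag has 4 vertices, giving width 3; this decomposition certifies tw(G) ≤ 3. For the lower bound: the 4 vertex sets {1,4}, {0,5}, {3}, {2} are disjoint, each induces a connected subgraph, and every pair is joined by at least one edge of G. Contracting each set to a single vertex therefore yields K_{4} as a minor, and since treewidth is minor-monotone, tw(G) ≥ tw(K_{4}) = 3. Therefore the treewidth is 3.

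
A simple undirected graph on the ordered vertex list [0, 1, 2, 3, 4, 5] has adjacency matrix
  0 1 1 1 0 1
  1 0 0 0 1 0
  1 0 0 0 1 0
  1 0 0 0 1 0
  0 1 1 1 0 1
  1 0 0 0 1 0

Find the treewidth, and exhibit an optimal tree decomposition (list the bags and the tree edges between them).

Treewidth 2.
Bags: B1 = {0, 1, 4}  B2 = {0, 3, 4}  B3 = {0, 4, 5}  B4 = {0, 2, 4}
Tree: B1–B2, B2–B3, B3–B4

The largest bag has 3 vertices, giving width 2; this decomposition certifies tw(G) ≤ 2. For the lower bound, G contains the cycle 0–1–4–3–0, so G is not a forest; only forests have treewidth ≤ 1, hence tw(G) ≥ 2. The upper and lower bounds meet at 2, so that is the treewidth.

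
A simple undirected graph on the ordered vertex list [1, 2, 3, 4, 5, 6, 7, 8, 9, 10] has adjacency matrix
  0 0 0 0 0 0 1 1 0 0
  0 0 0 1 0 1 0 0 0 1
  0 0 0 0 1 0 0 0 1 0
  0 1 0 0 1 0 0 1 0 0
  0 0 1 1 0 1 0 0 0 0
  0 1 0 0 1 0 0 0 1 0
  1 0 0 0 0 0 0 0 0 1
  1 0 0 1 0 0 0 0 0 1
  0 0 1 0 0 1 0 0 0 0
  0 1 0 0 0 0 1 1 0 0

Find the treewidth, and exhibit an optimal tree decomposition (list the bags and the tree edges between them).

Each bag holds 3 vertices, so the decomposition has width 2, which upper-bounds the treewidth. Since 1–7–10–8–1 is a cycle in G, G is not acyclic. Forests are exactly the graphs of treewidth ≤ 1, so tw(G) ≥ 2. Combining the bounds, tw(G) = 2.

Treewidth 2.
One optimal decomposition is:
Bags: B1 = {1, 7, 8}  B2 = {7, 8, 10}  B3 = {4, 8, 10}  B4 = {2, 4, 10}  B5 = {2, 4, 5}  B6 = {2, 5, 6}  B7 = {3, 5, 6}  B8 = {3, 6, 9}
Tree: B1–B2, B2–B3, B3–B4, B4–B5, B5–B6, B6–B7, B7–B8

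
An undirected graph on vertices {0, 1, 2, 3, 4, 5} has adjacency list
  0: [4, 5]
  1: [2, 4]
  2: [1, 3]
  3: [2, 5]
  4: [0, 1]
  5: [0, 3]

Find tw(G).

2

A width-2 tree decomposition is:
Bags: B1 = {1, 2, 4}  B2 = {0, 2, 4}  B3 = {0, 2, 5}  B4 = {2, 3, 5}
Tree: B1–B2, B2–B3, B3–B4
The largest bag has 3 vertices, giving width 2; this decomposition certifies tw(G) ≤ 2. Since 2–1–4–0–5–3–2 is a cycle in G, G is not acyclic. Forests are exactly the graphs of treewidth ≤ 1, so tw(G) ≥ 2. Combining the bounds, tw(G) = 2.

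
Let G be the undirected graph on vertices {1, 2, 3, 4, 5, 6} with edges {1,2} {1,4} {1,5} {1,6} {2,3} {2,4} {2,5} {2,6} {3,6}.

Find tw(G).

2

A width-2 tree decomposition is:
Bags: B1 = {1, 2, 6}  B2 = {1, 2, 5}  B3 = {1, 2, 4}  B4 = {2, 3, 6}
Tree: B1–B2, B2–B3, B1–B4
Every bag has size at most 3, so the width is 3 − 1 = 2 and tw(G) ≤ 2. Conversely, {1, 2, 4} is a clique of size 3, and the vertices of any clique must share a bag in every tree decomposition; so some bag has ≥ 3 vertices and tw(G) ≥ 2. Combining the bounds, tw(G) = 2.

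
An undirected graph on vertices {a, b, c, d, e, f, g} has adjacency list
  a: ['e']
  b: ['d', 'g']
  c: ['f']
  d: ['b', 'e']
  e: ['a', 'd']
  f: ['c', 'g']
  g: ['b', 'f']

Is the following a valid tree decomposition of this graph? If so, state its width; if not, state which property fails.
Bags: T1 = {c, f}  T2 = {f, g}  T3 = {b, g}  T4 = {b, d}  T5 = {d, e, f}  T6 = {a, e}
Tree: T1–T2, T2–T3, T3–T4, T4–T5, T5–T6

A tree decomposition must satisfy three properties: every vertex lies in some bag; for every edge, both endpoints lie together in some bag; and for every vertex, the bags containing it form a connected subtree. Here bags containing vertex f are not connected in the tree, so the decomposition is invalid.

No — bags containing vertex f are not connected in the tree.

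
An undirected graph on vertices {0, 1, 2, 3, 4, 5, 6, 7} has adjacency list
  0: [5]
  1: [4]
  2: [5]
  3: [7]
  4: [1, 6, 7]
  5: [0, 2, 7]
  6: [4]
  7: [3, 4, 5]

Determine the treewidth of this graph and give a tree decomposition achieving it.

Each bag holds 2 vertices, so the decomposition has width 1, which upper-bounds the treewidth. Any graph with an edge has treewidth ≥ 1, and G has the edge 0–5. Therefore the treewidth is 1.

Treewidth 1.
Bags: B1 = {0, 5}  B2 = {2, 5}  B3 = {5, 7}  B4 = {3, 7}  B5 = {4, 7}  B6 = {4, 6}  B7 = {1, 4}
Tree: B1–B2, B2–B3, B3–B4, B3–B5, B5–B6, B5–B7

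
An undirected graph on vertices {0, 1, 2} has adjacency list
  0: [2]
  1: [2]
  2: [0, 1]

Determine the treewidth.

A width-1 tree decomposition is:
Bags: B1 = {0, 2}  B2 = {1, 2}
Tree: B1–B2
Every bag has size at most 2, so the width is 2 − 1 = 1 and tw(G) ≤ 1. G has an edge, so its treewidth is at least 1. The upper and lower bounds meet at 1, so that is the treewidth.

1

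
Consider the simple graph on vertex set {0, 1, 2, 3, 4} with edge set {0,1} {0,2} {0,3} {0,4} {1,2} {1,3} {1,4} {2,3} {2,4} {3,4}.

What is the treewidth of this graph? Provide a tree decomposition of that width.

A single bag containing all 5 vertices is trivially a valid decomposition of width 4. For the lower bound, the 5 vertices {0, 1, 2, 3, 4} are pairwise adjacent, and any tree decomposition puts a clique entirely inside one bag — forcing width ≥ 4. Hence tw(G) = 4 exactly.

Treewidth 4.
Bags: B1 = {0, 1, 2, 3, 4}
Tree: (single bag)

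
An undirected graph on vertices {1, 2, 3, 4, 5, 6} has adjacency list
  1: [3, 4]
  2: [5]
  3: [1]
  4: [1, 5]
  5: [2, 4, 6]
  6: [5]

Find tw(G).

1

A width-1 tree decomposition is:
Bags: B1 = {4, 5}  B2 = {1, 4}  B3 = {5, 6}  B4 = {1, 3}  B5 = {2, 5}
Tree: B1–B2, B1–B3, B2–B4, B3–B5
Each bag holds 2 vertices, so the decomposition has width 1, which upper-bounds the treewidth. Any graph with an edge has treewidth ≥ 1, and G has the edge 5–4. Combining the bounds, tw(G) = 1.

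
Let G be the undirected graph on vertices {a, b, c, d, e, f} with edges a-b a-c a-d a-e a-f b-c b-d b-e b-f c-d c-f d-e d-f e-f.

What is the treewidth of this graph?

A width-4 tree decomposition is:
Bags: B1 = {a, b, d, e, f}  B2 = {a, b, c, d, f}
Tree: B1–B2
Every bag has size at most 5, so the width is 5 − 1 = 4 and tw(G) ≤ 4. Conversely, {a, b, d, e, f} is a clique of size 5, and the vertices of any clique must share a bag in every tree decomposition; so some bag has ≥ 5 vertices and tw(G) ≥ 4. Combining the bounds, tw(G) = 4.

4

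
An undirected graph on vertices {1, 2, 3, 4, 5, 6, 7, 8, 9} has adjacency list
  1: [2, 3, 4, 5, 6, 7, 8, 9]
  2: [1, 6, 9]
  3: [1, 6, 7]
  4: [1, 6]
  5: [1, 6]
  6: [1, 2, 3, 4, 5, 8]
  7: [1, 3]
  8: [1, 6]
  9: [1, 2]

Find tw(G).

A width-2 tree decomposition is:
Bags: B1 = {1, 3, 6}  B2 = {1, 3, 7}  B3 = {1, 2, 6}  B4 = {1, 6, 8}  B5 = {1, 4, 6}  B6 = {1, 2, 9}  B7 = {1, 5, 6}
Tree: B1–B2, B1–B3, B3–B4, B1–B5, B3–B6, B4–B7
Each bag holds 3 vertices, so the decomposition has width 2, which upper-bounds the treewidth. On the other hand G contains the 3-clique {1, 2, 9}. A clique must lie in a single bag of any decomposition, so no decomposition can have width below 2. Combining the bounds, tw(G) = 2.

2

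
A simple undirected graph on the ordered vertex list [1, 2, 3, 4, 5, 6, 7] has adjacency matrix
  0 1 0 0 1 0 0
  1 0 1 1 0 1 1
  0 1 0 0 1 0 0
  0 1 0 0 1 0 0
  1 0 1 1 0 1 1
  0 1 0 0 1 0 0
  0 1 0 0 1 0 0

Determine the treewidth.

2

A width-2 tree decomposition is:
Bags: B1 = {2, 4, 5}  B2 = {2, 5, 6}  B3 = {2, 5, 7}  B4 = {2, 3, 5}  B5 = {1, 2, 5}
Tree: B1–B2, B2–B3, B3–B4, B4–B5
Each bag holds 3 vertices, so the decomposition has width 2, which upper-bounds the treewidth. The edges 2–4–5–6–2 form a cycle, so G is not a tree and its treewidth is at least 2. Hence tw(G) = 2 exactly.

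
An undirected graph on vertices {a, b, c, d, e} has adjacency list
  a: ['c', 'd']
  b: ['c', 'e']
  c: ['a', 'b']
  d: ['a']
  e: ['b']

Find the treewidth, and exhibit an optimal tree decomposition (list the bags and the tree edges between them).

The largest bag has 2 vertices, giving width 1; this decomposition certifies tw(G) ≤ 1. Any graph with an edge has treewidth ≥ 1, and G has the edge e–b. Hence tw(G) = 1 exactly.

Treewidth 1.
One optimal decomposition is:
Bags: B1 = {b, e}  B2 = {b, c}  B3 = {a, c}  B4 = {a, d}
Tree: B1–B2, B2–B3, B3–B4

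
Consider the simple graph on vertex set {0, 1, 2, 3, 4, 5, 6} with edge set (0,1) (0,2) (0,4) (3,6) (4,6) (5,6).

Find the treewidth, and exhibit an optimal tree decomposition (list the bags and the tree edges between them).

Each bag holds 2 vertices, so the decomposition has width 1, which upper-bounds the treewidth. G has an edge, so its treewidth is at least 1. Combining the bounds, tw(G) = 1.

Treewidth 1.
One optimal decomposition is:
Bags: B1 = {0, 4}  B2 = {0, 1}  B3 = {4, 6}  B4 = {0, 2}  B5 = {3, 6}  B6 = {5, 6}
Tree: B1–B2, B1–B3, B1–B4, B3–B5, B5–B6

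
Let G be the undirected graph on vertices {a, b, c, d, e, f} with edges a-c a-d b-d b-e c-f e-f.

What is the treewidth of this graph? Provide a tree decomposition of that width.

The largest bag has 3 vertices, giving width 2; this decomposition certifies tw(G) ≤ 2. The edges b–e–f–c–a–d–b form a cycle, so G is not a tree and its treewidth is at least 2. Combining the bounds, tw(G) = 2.

Treewidth 2.
One optimal decomposition is:
Bags: B1 = {b, e, f}  B2 = {b, c, f}  B3 = {a, b, c}  B4 = {a, b, d}
Tree: B1–B2, B2–B3, B3–B4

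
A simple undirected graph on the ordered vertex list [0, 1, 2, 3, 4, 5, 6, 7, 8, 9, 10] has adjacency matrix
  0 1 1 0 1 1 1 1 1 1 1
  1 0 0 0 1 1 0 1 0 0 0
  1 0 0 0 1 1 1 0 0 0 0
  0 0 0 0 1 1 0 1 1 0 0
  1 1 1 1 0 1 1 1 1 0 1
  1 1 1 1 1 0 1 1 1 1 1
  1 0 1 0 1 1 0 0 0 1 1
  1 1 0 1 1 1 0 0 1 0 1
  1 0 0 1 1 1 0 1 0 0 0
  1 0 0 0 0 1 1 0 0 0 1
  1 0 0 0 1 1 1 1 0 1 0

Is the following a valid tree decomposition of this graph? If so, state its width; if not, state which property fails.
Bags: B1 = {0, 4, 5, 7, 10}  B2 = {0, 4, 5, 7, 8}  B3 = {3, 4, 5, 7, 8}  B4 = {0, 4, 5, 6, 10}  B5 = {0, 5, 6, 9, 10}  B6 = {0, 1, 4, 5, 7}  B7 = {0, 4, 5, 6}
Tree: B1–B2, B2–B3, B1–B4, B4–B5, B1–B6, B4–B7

No — vertex 2 appears in no bag.

A tree decomposition must satisfy three properties: every vertex lies in some bag; for every edge, both endpoints lie together in some bag; and for every vertex, the bags containing it form a connected subtree. Here vertex 2 appears in no bag, so the decomposition is invalid.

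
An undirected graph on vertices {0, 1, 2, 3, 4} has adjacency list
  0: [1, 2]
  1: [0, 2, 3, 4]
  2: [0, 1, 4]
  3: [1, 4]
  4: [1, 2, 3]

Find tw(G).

2

A width-2 tree decomposition is:
Bags: B1 = {1, 2, 4}  B2 = {1, 3, 4}  B3 = {0, 1, 2}
Tree: B1–B2, B1–B3
Every bag has size at most 3, so the width is 3 − 1 = 2 and tw(G) ≤ 2. On the other hand G contains the 3-clique {0, 1, 2}. A clique must lie in a single bag of any decomposition, so no decomposition can have width below 2. The upper and lower bounds meet at 2, so that is the treewidth.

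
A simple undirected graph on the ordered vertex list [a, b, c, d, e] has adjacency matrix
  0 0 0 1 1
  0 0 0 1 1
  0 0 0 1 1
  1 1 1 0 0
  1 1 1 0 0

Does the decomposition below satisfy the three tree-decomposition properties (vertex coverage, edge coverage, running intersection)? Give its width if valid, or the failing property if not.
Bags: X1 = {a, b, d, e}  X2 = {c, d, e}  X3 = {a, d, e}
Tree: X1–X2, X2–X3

No — bags containing vertex a are not connected in the tree.

A tree decomposition must satisfy three properties: every vertex lies in some bag; for every edge, both endpoints lie together in some bag; and for every vertex, the bags containing it form a connected subtree. Here bags containing vertex a are not connected in the tree, so the decomposition is invalid.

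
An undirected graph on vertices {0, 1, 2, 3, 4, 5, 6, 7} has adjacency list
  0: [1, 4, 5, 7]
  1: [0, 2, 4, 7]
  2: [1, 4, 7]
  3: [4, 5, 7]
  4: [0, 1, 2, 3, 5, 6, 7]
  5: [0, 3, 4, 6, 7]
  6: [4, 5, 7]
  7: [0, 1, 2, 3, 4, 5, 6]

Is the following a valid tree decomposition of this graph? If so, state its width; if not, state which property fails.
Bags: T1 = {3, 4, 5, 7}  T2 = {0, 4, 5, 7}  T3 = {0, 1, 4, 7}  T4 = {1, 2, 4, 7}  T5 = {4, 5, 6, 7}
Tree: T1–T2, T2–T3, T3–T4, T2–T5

Checking the three conditions: (i) the bags cover all of {0, 1, 2, 3, 4, 5, 6, 7}; (ii) for each edge, some bag contains both endpoints; (iii) the bags containing any fixed vertex form a subtree. All hold, so the decomposition is valid with width 4 − 1 = 3.

Yes; width 3.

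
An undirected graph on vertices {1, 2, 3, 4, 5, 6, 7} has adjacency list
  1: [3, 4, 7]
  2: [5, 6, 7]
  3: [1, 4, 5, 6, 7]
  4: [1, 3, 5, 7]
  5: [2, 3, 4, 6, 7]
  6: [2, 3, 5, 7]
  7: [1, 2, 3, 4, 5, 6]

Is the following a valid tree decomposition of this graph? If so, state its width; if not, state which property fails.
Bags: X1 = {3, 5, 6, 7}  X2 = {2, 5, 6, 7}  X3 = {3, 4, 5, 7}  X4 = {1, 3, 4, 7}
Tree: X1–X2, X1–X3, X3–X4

Every vertex of G appears in some bag (union = {1, 2, 3, 4, 5, 6, 7}); every edge is covered by a bag; and for each vertex v the set of bags containing v is connected in the bag tree. The decomposition is therefore valid. The largest bag has 4 vertices, so the width is 3.

Yes; width 3.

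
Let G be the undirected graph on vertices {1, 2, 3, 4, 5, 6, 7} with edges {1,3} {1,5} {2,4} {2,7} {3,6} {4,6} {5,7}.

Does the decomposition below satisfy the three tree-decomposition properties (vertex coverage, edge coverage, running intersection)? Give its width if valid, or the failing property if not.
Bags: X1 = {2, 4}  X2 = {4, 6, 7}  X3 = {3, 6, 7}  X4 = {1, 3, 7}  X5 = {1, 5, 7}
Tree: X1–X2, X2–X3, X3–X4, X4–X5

No — edge (7,2) lies in no bag.

A tree decomposition must satisfy three properties: every vertex lies in some bag; for every edge, both endpoints lie together in some bag; and for every vertex, the bags containing it form a connected subtree. Here edge (7,2) lies in no bag, so the decomposition is invalid.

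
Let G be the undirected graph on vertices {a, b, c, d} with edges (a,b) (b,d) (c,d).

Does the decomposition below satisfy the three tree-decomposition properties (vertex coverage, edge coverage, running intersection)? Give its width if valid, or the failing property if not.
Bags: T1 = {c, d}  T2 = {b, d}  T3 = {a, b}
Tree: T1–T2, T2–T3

Yes; width 1.

Checking the three conditions: (i) the bags cover all of {a, b, c, d}; (ii) for each edge, some bag contains both endpoints; (iii) the bags containing any fixed vertex form a subtree. All hold, so the decomposition is valid with width 2 − 1 = 1.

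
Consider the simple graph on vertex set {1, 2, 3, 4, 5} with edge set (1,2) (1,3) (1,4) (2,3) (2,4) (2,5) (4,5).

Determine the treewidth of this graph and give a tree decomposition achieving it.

The largest bag has 3 vertices, giving width 2; this decomposition certifies tw(G) ≤ 2. Conversely, {1, 2, 3} is a clique of size 3, and the vertices of any clique must share a bag in every tree decomposition; so some bag has ≥ 3 vertices and tw(G) ≥ 2. The upper and lower bounds meet at 2, so that is the treewidth.

Treewidth 2.
Bags: B1 = {1, 2, 3}  B2 = {1, 2, 4}  B3 = {2, 4, 5}
Tree: B1–B2, B2–B3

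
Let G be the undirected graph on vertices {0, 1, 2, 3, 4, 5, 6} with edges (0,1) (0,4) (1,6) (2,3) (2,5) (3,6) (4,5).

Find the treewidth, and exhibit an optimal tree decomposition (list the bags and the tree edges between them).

Treewidth 2.
One optimal decomposition is:
Bags: B1 = {0, 4, 5}  B2 = {0, 2, 5}  B3 = {0, 2, 3}  B4 = {0, 3, 6}  B5 = {0, 1, 6}
Tree: B1–B2, B2–B3, B3–B4, B4–B5

Every bag has size at most 3, so the width is 3 − 1 = 2 and tw(G) ≤ 2. Since 0–4–5–2–3–6–1–0 is a cycle in G, G is not acyclic. Forests are exactly the graphs of treewidth ≤ 1, so tw(G) ≥ 2. The upper and lower bounds meet at 2, so that is the treewidth.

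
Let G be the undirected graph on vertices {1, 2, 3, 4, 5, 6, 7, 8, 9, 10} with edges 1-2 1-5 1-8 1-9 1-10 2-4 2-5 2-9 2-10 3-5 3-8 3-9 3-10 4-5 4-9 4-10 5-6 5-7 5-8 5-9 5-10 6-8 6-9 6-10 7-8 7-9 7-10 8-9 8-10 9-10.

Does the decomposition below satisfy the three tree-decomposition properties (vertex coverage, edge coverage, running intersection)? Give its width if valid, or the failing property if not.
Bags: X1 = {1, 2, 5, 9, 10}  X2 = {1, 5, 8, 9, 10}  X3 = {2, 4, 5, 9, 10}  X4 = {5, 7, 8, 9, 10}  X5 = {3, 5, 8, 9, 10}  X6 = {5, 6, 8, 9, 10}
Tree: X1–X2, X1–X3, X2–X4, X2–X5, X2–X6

Vertex coverage: the bags together contain {1, 2, 3, 4, 5, 6, 7, 8, 9, 10}, the full vertex set. Edge coverage: each edge of G has both endpoints in at least one bag. Running intersection: for every vertex, the bags containing it form a connected subtree. All three properties hold, so this is a valid tree decomposition of width max|bag| − 1 = 4, and hence tw(G) ≤ 4.

Yes; width 4.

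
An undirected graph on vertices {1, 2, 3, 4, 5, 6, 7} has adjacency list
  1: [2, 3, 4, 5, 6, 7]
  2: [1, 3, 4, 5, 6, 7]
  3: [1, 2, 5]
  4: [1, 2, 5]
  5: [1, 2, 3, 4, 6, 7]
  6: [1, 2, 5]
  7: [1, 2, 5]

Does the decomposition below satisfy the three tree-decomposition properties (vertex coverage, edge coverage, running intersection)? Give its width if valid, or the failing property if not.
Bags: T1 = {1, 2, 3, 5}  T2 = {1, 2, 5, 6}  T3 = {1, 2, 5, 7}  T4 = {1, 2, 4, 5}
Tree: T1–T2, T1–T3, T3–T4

Every vertex of G appears in some bag (union = {1, 2, 3, 4, 5, 6, 7}); every edge is covered by a bag; and for each vertex v the set of bags containing v is connected in the bag tree. The decomposition is therefore valid. The largest bag has 4 vertices, so the width is 3.

Yes; width 3.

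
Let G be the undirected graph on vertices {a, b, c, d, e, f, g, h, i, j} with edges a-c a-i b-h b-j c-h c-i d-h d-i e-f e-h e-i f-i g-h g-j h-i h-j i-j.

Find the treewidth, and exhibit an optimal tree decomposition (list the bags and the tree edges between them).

Treewidth 2.
One such decomposition:
Bags: B1 = {h, i, j}  B2 = {e, h, i}  B3 = {g, h, j}  B4 = {c, h, i}  B5 = {b, h, j}  B6 = {d, h, i}  B7 = {e, f, i}  B8 = {a, c, i}
Tree: B1–B2, B1–B3, B2–B4, B1–B5, B1–B6, B2–B7, B4–B8

The largest bag has 3 vertices, giving width 2; this decomposition certifies tw(G) ≤ 2. For the lower bound, the 3 vertices {a, c, i} are pairwise adjacent, and any tree decomposition puts a clique entirely inside one bag — forcing width ≥ 2. Combining the bounds, tw(G) = 2.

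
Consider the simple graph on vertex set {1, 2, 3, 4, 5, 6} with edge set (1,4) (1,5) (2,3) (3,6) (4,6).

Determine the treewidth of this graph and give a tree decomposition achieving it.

Treewidth 1.
One optimal decomposition is:
Bags: B1 = {2, 3}  B2 = {3, 6}  B3 = {4, 6}  B4 = {1, 4}  B5 = {1, 5}
Tree: B1–B2, B2–B3, B3–B4, B4–B5

Each bag holds 2 vertices, so the decomposition has width 1, which upper-bounds the treewidth. G has an edge, so its treewidth is at least 1. Combining the bounds, tw(G) = 1.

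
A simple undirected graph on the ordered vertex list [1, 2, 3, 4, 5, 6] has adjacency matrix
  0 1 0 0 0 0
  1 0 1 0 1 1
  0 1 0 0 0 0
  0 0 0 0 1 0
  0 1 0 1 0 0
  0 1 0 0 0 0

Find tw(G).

1

A width-1 tree decomposition is:
Bags: B1 = {2, 3}  B2 = {2, 5}  B3 = {2, 6}  B4 = {1, 2}  B5 = {4, 5}
Tree: B1–B2, B1–B3, B1–B4, B2–B5
Each bag holds 2 vertices, so the decomposition has width 1, which upper-bounds the treewidth. G has an edge, so its treewidth is at least 1. Therefore the treewidth is 1.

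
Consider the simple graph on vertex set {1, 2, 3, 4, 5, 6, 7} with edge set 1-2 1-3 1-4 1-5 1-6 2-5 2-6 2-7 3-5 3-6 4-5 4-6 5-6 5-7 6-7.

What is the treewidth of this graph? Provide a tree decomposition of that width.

Each bag holds 4 vertices, so the decomposition has width 3, which upper-bounds the treewidth. On the other hand G contains the 4-clique {1, 2, 5, 6}. A clique must lie in a single bag of any decomposition, so no decomposition can have width below 3. Therefore the treewidth is 3.

Treewidth 3.
One optimal decomposition is:
Bags: B1 = {1, 2, 5, 6}  B2 = {1, 3, 5, 6}  B3 = {1, 4, 5, 6}  B4 = {2, 5, 6, 7}
Tree: B1–B2, B2–B3, B1–B4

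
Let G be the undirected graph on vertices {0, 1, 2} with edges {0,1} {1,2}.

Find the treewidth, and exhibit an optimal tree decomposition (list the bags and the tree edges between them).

Treewidth 1.
One optimal decomposition is:
Bags: B1 = {0, 1}  B2 = {1, 2}
Tree: B1–B2

Every bag has size at most 2, so the width is 2 − 1 = 1 and tw(G) ≤ 1. Since G has at least one edge (e.g. 1–0), it is not an edgeless graph, so tw(G) ≥ 1. The upper and lower bounds meet at 1, so that is the treewidth.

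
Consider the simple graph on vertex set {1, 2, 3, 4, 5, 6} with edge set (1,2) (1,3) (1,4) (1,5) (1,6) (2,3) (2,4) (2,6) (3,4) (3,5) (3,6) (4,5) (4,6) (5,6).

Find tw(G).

A width-4 tree decomposition is:
Bags: B1 = {1, 3, 4, 5, 6}  B2 = {1, 2, 3, 4, 6}
Tree: B1–B2
Every bag has size at most 5, so the width is 5 − 1 = 4 and tw(G) ≤ 4. For the lower bound, the 5 vertices {1, 2, 3, 4, 6} are pairwise adjacent, and any tree decomposition puts a clique entirely inside one bag — forcing width ≥ 4. Therefore the treewidth is 4.

4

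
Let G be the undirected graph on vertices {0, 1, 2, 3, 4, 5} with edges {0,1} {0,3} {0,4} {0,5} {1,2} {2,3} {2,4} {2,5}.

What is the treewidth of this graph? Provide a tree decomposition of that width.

Treewidth 2.
One such decomposition:
Bags: B1 = {0, 1, 2}  B2 = {0, 2, 4}  B3 = {0, 2, 3}  B4 = {0, 2, 5}
Tree: B1–B2, B2–B3, B3–B4

Every bag has size at most 3, so the width is 3 − 1 = 2 and tw(G) ≤ 2. For the lower bound, G contains the cycle 2–1–0–4–2, so G is not a forest; only forests have treewidth ≤ 1, hence tw(G) ≥ 2. Hence tw(G) = 2 exactly.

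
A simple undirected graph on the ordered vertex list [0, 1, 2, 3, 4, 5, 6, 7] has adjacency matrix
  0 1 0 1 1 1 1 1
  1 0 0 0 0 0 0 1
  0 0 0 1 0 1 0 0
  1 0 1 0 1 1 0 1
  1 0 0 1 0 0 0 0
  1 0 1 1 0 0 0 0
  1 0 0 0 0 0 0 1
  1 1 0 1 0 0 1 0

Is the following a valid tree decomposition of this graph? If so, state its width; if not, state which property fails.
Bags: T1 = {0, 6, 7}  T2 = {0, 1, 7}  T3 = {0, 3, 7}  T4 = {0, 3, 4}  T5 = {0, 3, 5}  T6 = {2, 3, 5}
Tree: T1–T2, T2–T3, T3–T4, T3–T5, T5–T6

Yes; width 2.

Vertex coverage: the bags together contain {0, 1, 2, 3, 4, 5, 6, 7}, the full vertex set. Edge coverage: each edge of G has both endpoints in at least one bag. Running intersection: for every vertex, the bags containing it form a connected subtree. All three properties hold, so this is a valid tree decomposition of width max|bag| − 1 = 2, and hence tw(G) ≤ 2.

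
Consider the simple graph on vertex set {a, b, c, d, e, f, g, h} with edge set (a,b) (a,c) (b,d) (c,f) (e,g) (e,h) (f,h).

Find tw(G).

A width-1 tree decomposition is:
Bags: B1 = {e, g}  B2 = {e, h}  B3 = {f, h}  B4 = {c, f}  B5 = {a, c}  B6 = {a, b}  B7 = {b, d}
Tree: B1–B2, B2–B3, B3–B4, B4–B5, B5–B6, B6–B7
Each bag holds 2 vertices, so the decomposition has width 1, which upper-bounds the treewidth. Since G has at least one edge (e.g. g–e), it is not an edgeless graph, so tw(G) ≥ 1. Therefore the treewidth is 1.

1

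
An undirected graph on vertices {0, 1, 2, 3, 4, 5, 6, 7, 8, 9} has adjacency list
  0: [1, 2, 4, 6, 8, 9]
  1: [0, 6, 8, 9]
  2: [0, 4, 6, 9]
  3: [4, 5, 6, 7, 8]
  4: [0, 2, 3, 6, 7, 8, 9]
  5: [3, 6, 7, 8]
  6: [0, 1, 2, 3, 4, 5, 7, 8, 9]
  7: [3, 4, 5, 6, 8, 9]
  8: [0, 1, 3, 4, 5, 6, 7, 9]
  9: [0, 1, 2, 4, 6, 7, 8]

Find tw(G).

4

A width-4 tree decomposition is:
Bags: B1 = {0, 4, 6, 8, 9}  B2 = {4, 6, 7, 8, 9}  B3 = {3, 4, 6, 7, 8}  B4 = {0, 1, 6, 8, 9}  B5 = {3, 5, 6, 7, 8}  B6 = {0, 2, 4, 6, 9}
Tree: B1–B2, B2–B3, B1–B4, B3–B5, B1–B6
Every bag has size at most 5, so the width is 5 − 1 = 4 and tw(G) ≤ 4. For the lower bound, the 5 vertices {0, 1, 6, 8, 9} are pairwise adjacent, and any tree decomposition puts a clique entirely inside one bag — forcing width ≥ 4. Combining the bounds, tw(G) = 4.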